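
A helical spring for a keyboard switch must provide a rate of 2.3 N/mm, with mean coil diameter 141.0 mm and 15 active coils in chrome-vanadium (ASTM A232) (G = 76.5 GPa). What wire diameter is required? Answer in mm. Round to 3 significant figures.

10.0 mm

d = (8D³N_a·k / G)^(1/4) = (8·141.0³·15·2.3 / (76.5×10³))^0.25
  = (10114)^0.25 = 10.0283 mm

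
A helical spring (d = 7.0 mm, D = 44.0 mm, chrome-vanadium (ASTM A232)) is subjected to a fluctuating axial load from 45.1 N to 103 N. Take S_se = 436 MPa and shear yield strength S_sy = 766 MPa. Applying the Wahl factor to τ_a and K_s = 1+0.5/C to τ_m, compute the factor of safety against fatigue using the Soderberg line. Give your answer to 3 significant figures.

16.4

C = D/d = 44.0/7.0 = 6.2857; K_W = (4C−1)/(4C−4)+0.615/C = 1.2397; K_s = 1+0.5/C = 1.0795
F_a = (F_max−F_min)/2 = 28.95 N; F_m = (F_max+F_min)/2 = 74.05 N
τ_a = K_W·8F_aD/(πd³) = 1.2397 × 9.4569 = 11.724 MPa
τ_m = K_s·8F_mD/(πd³) = 1.0795 × 24.189 = 26.113 MPa
Soderberg: 1/n_f = τ_a/S_se + τ_m/S_sy = 11.724/436 + 26.113/766 = 0.02689 + 0.03409 = 0.060981
n_f = 1/0.060981 = 16.4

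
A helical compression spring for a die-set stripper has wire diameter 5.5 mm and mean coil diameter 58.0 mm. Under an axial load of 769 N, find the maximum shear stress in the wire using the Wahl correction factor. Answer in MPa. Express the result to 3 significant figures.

Spring index C = D/d = 58.0/5.5 = 10.5455
K_W = (4C−1)/(4C−4) + 0.615/C = 41.182/38.182 + 0.0583 = 1.1369
τ₀ = 8FD/(πd³) = 8·769·58.0/(π·5.5³) = 356816/522.68 = 682.66 MPa
τ_max = K·τ₀ = 1.1369 × 682.66 = 776.11 MPa

776 MPa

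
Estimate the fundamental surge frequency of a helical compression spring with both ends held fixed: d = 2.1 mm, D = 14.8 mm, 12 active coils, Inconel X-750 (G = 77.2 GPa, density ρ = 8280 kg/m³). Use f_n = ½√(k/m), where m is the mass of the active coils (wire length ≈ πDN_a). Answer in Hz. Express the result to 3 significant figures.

275 Hz

k = Gd⁴/(8D³N_a) = (77.2×10³)(2.1⁴)/(8·14.8³·12) = 4.8243 N/mm = 4824.3 N/m
Wire length L = πDN_a = π·14.8·12 = 557.95 mm
m = ρ·(πd²/4)·L = 8280 × 3.4636×10⁻⁶ m² × 0.55795 m = 0.016001 kg
f_n = ½√(k/m) = 0.5·√(4824.3/0.016001) = 0.5·√(3.015e+05) = 274.54 Hz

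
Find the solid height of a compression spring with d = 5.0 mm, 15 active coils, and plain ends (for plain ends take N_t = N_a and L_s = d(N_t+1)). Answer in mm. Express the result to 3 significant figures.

plain ends: N_t = N_a = 15
L_s = d·(N_t+1) = 5.0 × 16 = 80 mm

80.0 mm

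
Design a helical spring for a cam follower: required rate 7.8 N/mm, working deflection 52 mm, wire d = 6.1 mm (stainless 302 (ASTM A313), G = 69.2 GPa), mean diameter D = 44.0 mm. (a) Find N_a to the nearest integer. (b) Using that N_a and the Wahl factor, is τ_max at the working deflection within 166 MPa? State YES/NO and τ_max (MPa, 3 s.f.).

N_a = Gd⁴/(8D³k) = (69.2×10³)(6.1⁴)/(8·44.0³·7.8) = 18.03 → N_a = 18
Actual rate k = Gd⁴/(8D³·18) = 7.811 N/mm
Working load F = kδ = 7.811·52 = 406.17 N
C = 44.0/6.1 = 7.2131; K_W = (4C−1)/(4C−4)+0.615/C = 1.2060
τ_max = K_W·8FD/(πd³) = 1.2060·200.5 = 241.8 MPa
τ_max > 166 MPa → exceeds allowable

(a) 18 coils; (b) NO, τ_max = 242 MPa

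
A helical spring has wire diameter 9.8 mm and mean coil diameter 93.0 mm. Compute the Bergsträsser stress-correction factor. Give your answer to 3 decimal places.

C = D/d = 93.0/9.8 = 9.4898
K_B = (4C+2)/(4C−3) = 39.959/34.959 = 1.1430

1.143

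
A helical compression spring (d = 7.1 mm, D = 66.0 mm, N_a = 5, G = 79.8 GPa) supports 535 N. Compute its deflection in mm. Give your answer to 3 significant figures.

k = Gd⁴/(8D³N_a) = (79.8×10³)(7.1⁴)/(8·66.0³·5) = 17.634 N/mm
δ = F/k = 535 / 17.634 = 30.34 mm

30.3 mm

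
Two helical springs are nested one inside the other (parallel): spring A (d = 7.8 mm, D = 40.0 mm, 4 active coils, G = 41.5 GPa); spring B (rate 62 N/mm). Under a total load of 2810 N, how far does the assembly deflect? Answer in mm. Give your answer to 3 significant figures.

k_A = Gd⁴/(8D³N_a) = (41.5×10³)(7.8⁴)/(8·40.0³·4) = 75.006 N/mm
Parallel: k_eq = 75.006 + 62 = 137.01 N/mm
δ = F/k_eq = 2810/137.01 = 20.51 mm

20.5 mm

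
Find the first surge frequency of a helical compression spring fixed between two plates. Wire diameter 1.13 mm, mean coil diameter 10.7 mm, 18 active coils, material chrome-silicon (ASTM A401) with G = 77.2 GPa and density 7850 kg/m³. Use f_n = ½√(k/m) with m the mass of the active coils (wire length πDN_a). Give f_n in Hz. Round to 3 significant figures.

k = Gd⁴/(8D³N_a) = (77.2×10³)(1.13⁴)/(8·10.7³·18) = 0.71354 N/mm = 713.54 N/m
Wire length L = πDN_a = π·10.7·18 = 605.07 mm
m = ρ·(πd²/4)·L = 7850 × 1.0029×10⁻⁶ m² × 0.60507 m = 0.0047635 kg
f_n = ½√(k/m) = 0.5·√(713.54/0.0047635) = 0.5·√(1.4979e+05) = 193.52 Hz

194 Hz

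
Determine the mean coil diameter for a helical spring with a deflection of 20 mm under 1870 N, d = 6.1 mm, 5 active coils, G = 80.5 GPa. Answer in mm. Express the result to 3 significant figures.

Required rate k = F/δ = 1870/20 = 93.5 N/mm
D = (Gd⁴/(8N_a·k))^(1/3) = (80.5×10³·6.1⁴/(8·5·93.5))^(1/3)
  = (29801.9)^(1/3) = 31.0038 mm

31.0 mm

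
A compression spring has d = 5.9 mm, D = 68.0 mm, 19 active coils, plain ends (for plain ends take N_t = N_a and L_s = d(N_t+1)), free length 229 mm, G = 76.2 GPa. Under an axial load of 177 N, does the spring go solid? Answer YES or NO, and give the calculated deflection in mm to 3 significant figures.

NO, δ = 91.6 mm

k = Gd⁴/(8D³N_a) = (76.2×10³)(5.9⁴)/(8·68.0³·19) = 1.9319 N/mm
N_t = 19; L_s = 5.9·20 = 118 mm; δ_solid = L₀ − L_s = 229 − 118 = 111 mm
δ = F/k = 177/1.9319 = 91.618 mm
δ < δ_solid → spring does not go solid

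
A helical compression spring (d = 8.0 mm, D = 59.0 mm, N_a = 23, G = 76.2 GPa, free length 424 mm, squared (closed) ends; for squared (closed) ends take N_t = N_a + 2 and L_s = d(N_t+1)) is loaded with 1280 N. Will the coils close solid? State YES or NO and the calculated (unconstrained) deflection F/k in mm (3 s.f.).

k = Gd⁴/(8D³N_a) = (76.2×10³)(8.0⁴)/(8·59.0³·23) = 8.2593 N/mm
N_t = 25; L_s = 8.0·26 = 208 mm; δ_solid = L₀ − L_s = 424 − 208 = 216 mm
δ = F/k = 1280/8.2593 = 154.98 mm
δ < δ_solid → spring does not go solid

NO, δ = 155 mm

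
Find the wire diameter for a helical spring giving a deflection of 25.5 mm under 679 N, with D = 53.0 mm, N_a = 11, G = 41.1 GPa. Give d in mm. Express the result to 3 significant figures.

Required rate k = F/δ = 679/25.5 = 26.627 N/mm
d = (8D³N_a·k / G)^(1/4) = (8·53.0³·11·26.627 / (41.1×10³))^0.25
  = (8487.9)^0.25 = 9.5984 mm

9.60 mm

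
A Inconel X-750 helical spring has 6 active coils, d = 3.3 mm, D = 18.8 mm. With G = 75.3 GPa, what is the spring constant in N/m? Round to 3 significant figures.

k = Gd⁴/(8D³N_a) = (75.3×10³ × 3.3⁴) / (8 × 18.8³ × 6)
  = 8.92999e+06 / 318944 = 27.999 N/mm = 27999 N/m

28000 N/m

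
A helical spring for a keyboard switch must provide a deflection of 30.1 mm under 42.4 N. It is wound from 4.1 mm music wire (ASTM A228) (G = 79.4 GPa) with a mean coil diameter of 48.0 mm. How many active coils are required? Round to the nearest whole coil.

18

Required rate k = F/δ = 42.4/30.1 = 1.4086 N/mm
N_a = Gd⁴/(8D³k) = (79.4×10³ × 4.1⁴)/(8 × 48.0³ × 1.4086)
    = 2.24365e+07 / 1.24627e+06 = 18 → 18 coils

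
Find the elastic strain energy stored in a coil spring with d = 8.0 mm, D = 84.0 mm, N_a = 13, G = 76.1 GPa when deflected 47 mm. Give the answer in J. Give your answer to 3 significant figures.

5.59 J

k = Gd⁴/(8D³N_a) = (76.1×10³)(8.0⁴)/(8·84.0³·13) = 5.0568 N/mm
U = ½kδ² = 0.5 × 5.0568 × 47² = 5585.2 N·mm = 5.5852 J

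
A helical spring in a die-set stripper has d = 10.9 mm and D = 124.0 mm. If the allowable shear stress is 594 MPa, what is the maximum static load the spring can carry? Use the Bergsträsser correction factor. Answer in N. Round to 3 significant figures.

2180 N

C = D/d = 124.0/10.9 = 11.3761
K_B = (4C+2)/(4C−3) = 47.505/42.505 = 1.1176
τ_max = K·8FD/(πd³) → F_max = τ_allow·πd³/(8DK)
F_max = 594·π·10.9³/(8·124.0·1.1176) = 2.4167e+06/1108.7 = 2179.7 N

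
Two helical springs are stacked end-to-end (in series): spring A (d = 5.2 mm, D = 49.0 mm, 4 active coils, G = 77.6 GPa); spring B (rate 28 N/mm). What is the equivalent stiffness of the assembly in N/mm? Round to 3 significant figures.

9.80 N/mm

k_A = Gd⁴/(8D³N_a) = (77.6×10³)(5.2⁴)/(8·49.0³·4) = 15.071 N/mm
Series: 1/k_eq = 1/15.071 + 1/28 = 0.10207; k_eq = 9.7974 N/mm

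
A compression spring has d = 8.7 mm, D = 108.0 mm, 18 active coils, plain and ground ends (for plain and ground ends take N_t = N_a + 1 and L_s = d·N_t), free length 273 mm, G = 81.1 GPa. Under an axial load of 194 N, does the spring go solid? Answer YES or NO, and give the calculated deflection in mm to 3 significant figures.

NO, δ = 75.7 mm

k = Gd⁴/(8D³N_a) = (81.1×10³)(8.7⁴)/(8·108.0³·18) = 2.5613 N/mm
N_t = 19; L_s = 8.7·19 = 165.3 mm; δ_solid = L₀ − L_s = 273 − 165.3 = 107.7 mm
δ = F/k = 194/2.5613 = 75.742 mm
δ < δ_solid → spring does not go solid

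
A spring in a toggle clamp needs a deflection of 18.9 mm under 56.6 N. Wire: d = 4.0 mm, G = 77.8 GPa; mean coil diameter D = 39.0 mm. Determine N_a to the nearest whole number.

14

Required rate k = F/δ = 56.6/18.9 = 2.9947 N/mm
N_a = Gd⁴/(8D³k) = (77.8×10³ × 4.0⁴)/(8 × 39.0³ × 2.9947)
    = 1.99168e+07 / 1.42115e+06 = 14.01 → 14 coils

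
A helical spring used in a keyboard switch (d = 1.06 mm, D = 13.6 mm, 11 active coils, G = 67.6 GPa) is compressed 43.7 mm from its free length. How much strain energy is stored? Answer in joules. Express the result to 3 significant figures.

k = Gd⁴/(8D³N_a) = (67.6×10³)(1.06⁴)/(8·13.6³·11) = 0.38554 N/mm
U = ½kδ² = 0.5 × 0.38554 × 43.7² = 368.13 N·mm = 0.36813 J

0.368 J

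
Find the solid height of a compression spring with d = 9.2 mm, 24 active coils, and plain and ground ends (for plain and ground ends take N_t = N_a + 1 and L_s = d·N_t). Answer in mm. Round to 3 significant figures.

plain and ground ends: N_t = N_a + 1 = 24 + 1 = 25
L_s = d·N_t = 9.2 × 25 = 230 mm

230 mm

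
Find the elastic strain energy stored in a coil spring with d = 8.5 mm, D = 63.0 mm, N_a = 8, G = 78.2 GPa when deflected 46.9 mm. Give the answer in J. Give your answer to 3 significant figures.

28.1 J

k = Gd⁴/(8D³N_a) = (78.2×10³)(8.5⁴)/(8·63.0³·8) = 25.508 N/mm
U = ½kδ² = 0.5 × 25.508 × 46.9² = 28054 N·mm = 28.054 J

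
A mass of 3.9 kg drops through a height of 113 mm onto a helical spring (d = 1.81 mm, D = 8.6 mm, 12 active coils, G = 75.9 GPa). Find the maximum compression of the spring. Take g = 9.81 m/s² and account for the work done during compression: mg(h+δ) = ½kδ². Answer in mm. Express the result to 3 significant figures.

k = Gd⁴/(8D³N_a) = (75.9×10³)(1.81⁴)/(8·8.6³·12) = 13.341 N/mm
W = mg = 3.9 × 9.81 = 38.259 N
½kδ² − Wδ − Wh = 0 → δ = (W + √(W² + 2kWh))/k
δ = (38.259 + √(1463.8 + 115354))/13.341 = (38.259 + 341.79)/13.341 = 28.487 mm

28.5 mm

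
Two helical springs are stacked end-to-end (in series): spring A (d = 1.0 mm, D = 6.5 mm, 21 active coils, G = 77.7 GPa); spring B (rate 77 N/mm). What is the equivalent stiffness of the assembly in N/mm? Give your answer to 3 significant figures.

k_A = Gd⁴/(8D³N_a) = (77.7×10³)(1.0⁴)/(8·6.5³·21) = 1.6841 N/mm
Series: 1/k_eq = 1/1.6841 + 1/77 = 0.60677; k_eq = 1.6481 N/mm

1.65 N/mm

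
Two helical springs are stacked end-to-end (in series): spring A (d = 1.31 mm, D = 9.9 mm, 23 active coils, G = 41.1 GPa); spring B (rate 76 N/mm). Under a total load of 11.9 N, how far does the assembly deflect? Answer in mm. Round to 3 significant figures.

17.7 mm

k_A = Gd⁴/(8D³N_a) = (41.1×10³)(1.31⁴)/(8·9.9³·23) = 0.67796 N/mm
Series: 1/k_eq = 1/0.67796 + 1/76 = 1.4882; k_eq = 0.67196 N/mm
δ = F/k_eq = 11.9/0.67196 = 17.709 mm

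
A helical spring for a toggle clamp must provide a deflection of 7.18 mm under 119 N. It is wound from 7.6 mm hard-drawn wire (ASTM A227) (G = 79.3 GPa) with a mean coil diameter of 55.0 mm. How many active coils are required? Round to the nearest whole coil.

12

Required rate k = F/δ = 119/7.18 = 16.574 N/mm
N_a = Gd⁴/(8D³k) = (79.3×10³ × 7.6⁴)/(8 × 55.0³ × 16.574)
    = 2.64562e+08 / 2.20597e+07 = 11.99 → 12 coils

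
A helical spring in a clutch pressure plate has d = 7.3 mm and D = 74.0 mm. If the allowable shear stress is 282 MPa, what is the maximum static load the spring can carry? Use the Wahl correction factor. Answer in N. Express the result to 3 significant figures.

509 N

C = D/d = 74.0/7.3 = 10.1370
K_W = (4C−1)/(4C−4) + 0.615/C = 39.548/36.548 + 0.0607 = 1.1428
τ_max = K·8FD/(πd³) → F_max = τ_allow·πd³/(8DK)
F_max = 282·π·7.3³/(8·74.0·1.1428) = 3.4464e+05/676.51 = 509.44 N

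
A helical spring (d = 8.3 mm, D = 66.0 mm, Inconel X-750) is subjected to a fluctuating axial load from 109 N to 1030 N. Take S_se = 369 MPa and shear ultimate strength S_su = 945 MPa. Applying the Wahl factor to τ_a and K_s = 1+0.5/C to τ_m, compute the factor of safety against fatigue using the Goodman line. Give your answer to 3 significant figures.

C = D/d = 66.0/8.3 = 7.9518; K_W = (4C−1)/(4C−4)+0.615/C = 1.1852; K_s = 1+0.5/C = 1.0629
F_a = (F_max−F_min)/2 = 460.5 N; F_m = (F_max+F_min)/2 = 569.5 N
τ_a = K_W·8F_aD/(πd³) = 1.1852 × 135.36 = 160.43 MPa
τ_m = K_s·8F_mD/(πd³) = 1.0629 × 167.4 = 177.92 MPa
Goodman: 1/n_f = τ_a/S_se + τ_m/S_su = 160.43/369 + 177.92/945 = 0.43476 + 0.18828 = 0.62304
n_f = 1/0.62304 = 1.605

1.61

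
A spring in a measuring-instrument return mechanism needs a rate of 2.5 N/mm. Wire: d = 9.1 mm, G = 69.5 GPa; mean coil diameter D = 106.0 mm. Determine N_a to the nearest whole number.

N_a = Gd⁴/(8D³k) = (69.5×10³ × 9.1⁴)/(8 × 106.0³ × 2.5)
    = 4.76596e+08 / 2.38203e+07 = 20.01 → 20 coils

20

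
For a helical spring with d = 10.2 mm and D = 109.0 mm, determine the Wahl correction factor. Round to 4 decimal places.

1.1350

C = D/d = 109.0/10.2 = 10.6863
K_W = (4C−1)/(4C−4) + 0.615/C = 41.745/38.745 + 0.0576 = 1.1350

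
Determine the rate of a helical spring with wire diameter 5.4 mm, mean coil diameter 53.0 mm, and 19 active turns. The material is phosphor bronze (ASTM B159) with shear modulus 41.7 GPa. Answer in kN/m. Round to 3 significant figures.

k = Gd⁴/(8D³N_a) = (41.7×10³ × 5.4⁴) / (8 × 53.0³ × 19)
  = 3.54577e+07 / 2.26293e+07 = 1.5669 N/mm

1.57 kN/m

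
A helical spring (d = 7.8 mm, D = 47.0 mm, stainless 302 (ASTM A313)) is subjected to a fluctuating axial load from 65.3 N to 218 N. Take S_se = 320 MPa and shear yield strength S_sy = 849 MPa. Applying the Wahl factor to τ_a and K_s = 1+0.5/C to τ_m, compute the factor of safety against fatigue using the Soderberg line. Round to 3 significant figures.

C = D/d = 47.0/7.8 = 6.0256; K_W = (4C−1)/(4C−4)+0.615/C = 1.2513; K_s = 1+0.5/C = 1.0830
F_a = (F_max−F_min)/2 = 76.35 N; F_m = (F_max+F_min)/2 = 141.65 N
τ_a = K_W·8F_aD/(πd³) = 1.2513 × 19.256 = 24.095 MPa
τ_m = K_s·8F_mD/(πd³) = 1.0830 × 35.725 = 38.689 MPa
Soderberg: 1/n_f = τ_a/S_se + τ_m/S_sy = 24.095/320 + 38.689/849 = 0.07530 + 0.04557 = 0.12087
n_f = 1/0.12087 = 8.274

8.27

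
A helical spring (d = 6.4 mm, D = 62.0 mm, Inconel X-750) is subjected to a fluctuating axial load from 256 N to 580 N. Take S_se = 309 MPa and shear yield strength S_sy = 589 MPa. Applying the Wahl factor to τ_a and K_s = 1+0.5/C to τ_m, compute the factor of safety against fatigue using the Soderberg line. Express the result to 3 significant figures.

C = D/d = 62.0/6.4 = 9.6875; K_W = (4C−1)/(4C−4)+0.615/C = 1.1498; K_s = 1+0.5/C = 1.0516
F_a = (F_max−F_min)/2 = 162 N; F_m = (F_max+F_min)/2 = 418 N
τ_a = K_W·8F_aD/(πd³) = 1.1498 × 97.568 = 112.19 MPa
τ_m = K_s·8F_mD/(πd³) = 1.0516 × 251.75 = 264.74 MPa
Soderberg: 1/n_f = τ_a/S_se + τ_m/S_sy = 112.19/309 + 264.74/589 = 0.36306 + 0.44948 = 0.81254
n_f = 1/0.81254 = 1.231

1.23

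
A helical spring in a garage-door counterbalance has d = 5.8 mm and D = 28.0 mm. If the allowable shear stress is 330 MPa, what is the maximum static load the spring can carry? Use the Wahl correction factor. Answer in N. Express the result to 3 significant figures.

682 N

C = D/d = 28.0/5.8 = 4.8276
K_W = (4C−1)/(4C−4) + 0.615/C = 18.310/15.310 + 0.1274 = 1.3233
τ_max = K·8FD/(πd³) → F_max = τ_allow·πd³/(8DK)
F_max = 330·π·5.8³/(8·28.0·1.3233) = 2.0228e+05/296.43 = 682.38 N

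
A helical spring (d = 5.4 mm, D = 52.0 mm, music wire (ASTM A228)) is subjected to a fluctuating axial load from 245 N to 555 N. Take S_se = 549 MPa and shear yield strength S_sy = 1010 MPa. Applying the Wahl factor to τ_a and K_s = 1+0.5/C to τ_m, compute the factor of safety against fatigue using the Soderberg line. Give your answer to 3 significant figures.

C = D/d = 52.0/5.4 = 9.6296; K_W = (4C−1)/(4C−4)+0.615/C = 1.1508; K_s = 1+0.5/C = 1.0519
F_a = (F_max−F_min)/2 = 155 N; F_m = (F_max+F_min)/2 = 400 N
τ_a = K_W·8F_aD/(πd³) = 1.1508 × 130.34 = 150 MPa
τ_m = K_s·8F_mD/(πd³) = 1.0519 × 336.37 = 353.84 MPa
Soderberg: 1/n_f = τ_a/S_se + τ_m/S_sy = 150/549 + 353.84/1010 = 0.27322 + 0.35034 = 0.62356
n_f = 1/0.62356 = 1.604

1.60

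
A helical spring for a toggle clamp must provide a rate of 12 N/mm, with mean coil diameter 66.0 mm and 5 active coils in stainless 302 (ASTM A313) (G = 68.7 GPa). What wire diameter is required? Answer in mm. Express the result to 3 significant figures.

d = (8D³N_a·k / G)^(1/4) = (8·66.0³·5·12 / (68.7×10³))^0.25
  = (2008.7)^0.25 = 6.6947 mm

6.69 mm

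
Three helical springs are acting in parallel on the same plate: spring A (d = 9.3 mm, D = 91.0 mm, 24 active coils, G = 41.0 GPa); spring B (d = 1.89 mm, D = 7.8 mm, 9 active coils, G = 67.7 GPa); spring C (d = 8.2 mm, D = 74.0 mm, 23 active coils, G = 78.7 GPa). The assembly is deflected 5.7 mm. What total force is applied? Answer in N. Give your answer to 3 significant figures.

k_A = Gd⁴/(8D³N_a) = (41.0×10³)(9.3⁴)/(8·91.0³·24) = 2.1198 N/mm
k_B = Gd⁴/(8D³N_a) = (67.7×10³)(1.89⁴)/(8·7.8³·9) = 25.282 N/mm
k_C = Gd⁴/(8D³N_a) = (78.7×10³)(8.2⁴)/(8·74.0³·23) = 4.7722 N/mm
Parallel: k_eq = 2.1198 + 25.282 + 4.7722 = 32.174 N/mm
F = k_eq·δ = 32.174·5.7 = 183.39 N

183 N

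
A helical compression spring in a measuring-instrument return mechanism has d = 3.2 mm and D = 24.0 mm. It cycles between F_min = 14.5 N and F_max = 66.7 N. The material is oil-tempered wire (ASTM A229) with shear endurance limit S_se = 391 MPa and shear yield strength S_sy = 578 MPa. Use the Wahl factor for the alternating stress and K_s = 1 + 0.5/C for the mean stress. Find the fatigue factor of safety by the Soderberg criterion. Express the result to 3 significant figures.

3.46

C = D/d = 24.0/3.2 = 7.5000; K_W = (4C−1)/(4C−4)+0.615/C = 1.1974; K_s = 1+0.5/C = 1.0667
F_a = (F_max−F_min)/2 = 26.1 N; F_m = (F_max+F_min)/2 = 40.6 N
τ_a = K_W·8F_aD/(πd³) = 1.1974 × 48.679 = 58.288 MPa
τ_m = K_s·8F_mD/(πd³) = 1.0667 × 75.723 = 80.771 MPa
Soderberg: 1/n_f = τ_a/S_se + τ_m/S_sy = 58.288/391 + 80.771/578 = 0.14907 + 0.13974 = 0.28882
n_f = 1/0.28882 = 3.462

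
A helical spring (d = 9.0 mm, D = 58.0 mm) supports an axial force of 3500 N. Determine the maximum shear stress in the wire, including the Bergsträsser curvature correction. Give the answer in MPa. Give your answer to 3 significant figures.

Spring index C = D/d = 58.0/9.0 = 6.4444
K_B = (4C+2)/(4C−3) = 27.778/22.778 = 1.2195
τ₀ = 8FD/(πd³) = 8·3500·58.0/(π·9.0³) = 1.624e+06/2290.2 = 709.1 MPa
τ_max = K·τ₀ = 1.2195 × 709.1 = 864.76 MPa

865 MPa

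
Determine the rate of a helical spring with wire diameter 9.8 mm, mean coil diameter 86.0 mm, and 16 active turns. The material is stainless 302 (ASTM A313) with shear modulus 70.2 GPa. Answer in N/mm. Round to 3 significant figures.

7.95 N/mm

k = Gd⁴/(8D³N_a) = (70.2×10³ × 9.8⁴) / (8 × 86.0³ × 16)
  = 6.47502e+08 / 8.14152e+07 = 7.9531 N/mm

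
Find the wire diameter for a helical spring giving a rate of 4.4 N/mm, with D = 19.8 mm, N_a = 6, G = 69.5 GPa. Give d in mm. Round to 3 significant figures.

2.20 mm

d = (8D³N_a·k / G)^(1/4) = (8·19.8³·6·4.4 / (69.5×10³))^0.25
  = (23.589)^0.25 = 2.2038 mm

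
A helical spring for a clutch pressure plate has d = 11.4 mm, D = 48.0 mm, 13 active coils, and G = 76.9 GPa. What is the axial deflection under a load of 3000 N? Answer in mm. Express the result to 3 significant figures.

k = Gd⁴/(8D³N_a) = (76.9×10³)(11.4⁴)/(8·48.0³·13) = 112.92 N/mm
δ = F/k = 3000 / 112.92 = 26.566 mm

26.6 mm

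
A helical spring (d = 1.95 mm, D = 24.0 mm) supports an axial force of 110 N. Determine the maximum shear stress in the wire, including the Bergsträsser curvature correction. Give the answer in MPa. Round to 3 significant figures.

1000 MPa

Spring index C = D/d = 24.0/1.95 = 12.3077
K_B = (4C+2)/(4C−3) = 51.231/46.231 = 1.1082
τ₀ = 8FD/(πd³) = 8·110·24.0/(π·1.95³) = 21120/23.295 = 906.65 MPa
τ_max = K·τ₀ = 1.1082 × 906.65 = 1004.7 MPa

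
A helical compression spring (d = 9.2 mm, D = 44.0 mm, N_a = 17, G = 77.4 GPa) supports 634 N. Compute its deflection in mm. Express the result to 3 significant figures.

k = Gd⁴/(8D³N_a) = (77.4×10³)(9.2⁴)/(8·44.0³·17) = 47.862 N/mm
δ = F/k = 634 / 47.862 = 13.246 mm

13.2 mm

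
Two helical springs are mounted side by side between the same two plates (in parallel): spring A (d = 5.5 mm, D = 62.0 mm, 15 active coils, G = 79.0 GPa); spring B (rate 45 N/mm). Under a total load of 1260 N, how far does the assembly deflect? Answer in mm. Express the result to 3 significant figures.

k_A = Gd⁴/(8D³N_a) = (79.0×10³)(5.5⁴)/(8·62.0³·15) = 2.5277 N/mm
Parallel: k_eq = 2.5277 + 45 = 47.528 N/mm
δ = F/k_eq = 1260/47.528 = 26.511 mm

26.5 mm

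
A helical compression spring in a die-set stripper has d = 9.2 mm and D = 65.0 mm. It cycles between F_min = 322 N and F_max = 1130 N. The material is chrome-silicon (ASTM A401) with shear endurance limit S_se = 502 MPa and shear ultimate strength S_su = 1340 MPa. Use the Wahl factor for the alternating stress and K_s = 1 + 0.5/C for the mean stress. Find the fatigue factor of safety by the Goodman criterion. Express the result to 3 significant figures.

C = D/d = 65.0/9.2 = 7.0652; K_W = (4C−1)/(4C−4)+0.615/C = 1.2107; K_s = 1+0.5/C = 1.0708
F_a = (F_max−F_min)/2 = 404 N; F_m = (F_max+F_min)/2 = 726 N
τ_a = K_W·8F_aD/(πd³) = 1.2107 × 85.876 = 103.97 MPa
τ_m = K_s·8F_mD/(πd³) = 1.0708 × 154.32 = 165.24 MPa
Goodman: 1/n_f = τ_a/S_se + τ_m/S_su = 103.97/502 + 165.24/1340 = 0.20711 + 0.12332 = 0.33043
n_f = 1/0.33043 = 3.026

3.03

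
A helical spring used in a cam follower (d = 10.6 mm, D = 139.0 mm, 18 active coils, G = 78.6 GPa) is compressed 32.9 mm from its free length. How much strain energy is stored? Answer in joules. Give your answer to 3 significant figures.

k = Gd⁴/(8D³N_a) = (78.6×10³)(10.6⁴)/(8·139.0³·18) = 2.5659 N/mm
U = ½kδ² = 0.5 × 2.5659 × 32.9² = 1388.7 N·mm = 1.3887 J

1.39 J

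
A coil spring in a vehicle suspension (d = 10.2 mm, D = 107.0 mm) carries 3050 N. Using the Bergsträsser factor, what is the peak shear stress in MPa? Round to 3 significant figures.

Spring index C = D/d = 107.0/10.2 = 10.4902
K_B = (4C+2)/(4C−3) = 43.961/38.961 = 1.1283
τ₀ = 8FD/(πd³) = 8·3050·107.0/(π·10.2³) = 2.6108e+06/3333.9 = 783.11 MPa
τ_max = K·τ₀ = 1.1283 × 783.11 = 883.61 MPa

884 MPa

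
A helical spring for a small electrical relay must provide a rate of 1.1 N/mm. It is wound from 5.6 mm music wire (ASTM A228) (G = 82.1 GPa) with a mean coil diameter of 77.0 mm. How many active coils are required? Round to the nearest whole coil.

20

N_a = Gd⁴/(8D³k) = (82.1×10³ × 5.6⁴)/(8 × 77.0³ × 1.1)
    = 8.07412e+07 / 4.01749e+06 = 20.1 → 20 coils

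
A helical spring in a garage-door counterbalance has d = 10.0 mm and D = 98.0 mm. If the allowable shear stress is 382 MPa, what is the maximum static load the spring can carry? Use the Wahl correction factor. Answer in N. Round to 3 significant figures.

C = D/d = 98.0/10.0 = 9.8000
K_W = (4C−1)/(4C−4) + 0.615/C = 38.200/35.200 + 0.0628 = 1.1480
τ_max = K·8FD/(πd³) → F_max = τ_allow·πd³/(8DK)
F_max = 382·π·10.0³/(8·98.0·1.1480) = 1.2001e+06/900.02 = 1333.4 N

1330 N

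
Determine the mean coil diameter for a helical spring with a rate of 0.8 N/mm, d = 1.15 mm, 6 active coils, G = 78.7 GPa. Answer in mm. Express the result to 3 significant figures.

D = (Gd⁴/(8N_a·k))^(1/3) = (78.7×10³·1.15⁴/(8·6·0.8))^(1/3)
  = (3584.55)^(1/3) = 15.3042 mm

15.3 mm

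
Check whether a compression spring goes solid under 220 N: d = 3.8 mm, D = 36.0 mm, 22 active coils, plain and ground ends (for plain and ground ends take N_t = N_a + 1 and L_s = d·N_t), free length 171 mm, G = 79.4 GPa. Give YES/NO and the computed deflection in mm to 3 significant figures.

YES, δ = 109 mm

k = Gd⁴/(8D³N_a) = (79.4×10³)(3.8⁴)/(8·36.0³·22) = 2.0162 N/mm
N_t = 23; L_s = 3.8·23 = 87.4 mm; δ_solid = L₀ − L_s = 171 − 87.4 = 83.6 mm
δ = F/k = 220/2.0162 = 109.12 mm
δ ≥ δ_solid → spring goes solid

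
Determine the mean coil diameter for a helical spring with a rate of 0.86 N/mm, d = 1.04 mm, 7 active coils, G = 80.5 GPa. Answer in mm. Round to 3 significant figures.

12.5 mm

D = (Gd⁴/(8N_a·k))^(1/3) = (80.5×10³·1.04⁴/(8·7·0.86))^(1/3)
  = (1955.43)^(1/3) = 12.5049 mm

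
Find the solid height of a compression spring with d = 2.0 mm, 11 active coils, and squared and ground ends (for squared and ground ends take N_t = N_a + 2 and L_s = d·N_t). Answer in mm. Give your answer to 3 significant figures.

squared and ground ends: N_t = N_a + 2 = 11 + 2 = 13
L_s = d·N_t = 2.0 × 13 = 26 mm

26.0 mm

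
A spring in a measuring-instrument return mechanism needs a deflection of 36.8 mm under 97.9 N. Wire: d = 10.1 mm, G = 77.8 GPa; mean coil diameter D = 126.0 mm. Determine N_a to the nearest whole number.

Required rate k = F/δ = 97.9/36.8 = 2.6603 N/mm
N_a = Gd⁴/(8D³k) = (77.8×10³ × 10.1⁴)/(8 × 126.0³ × 2.6603)
    = 8.0959e+08 / 4.25732e+07 = 19.02 → 19 coils

19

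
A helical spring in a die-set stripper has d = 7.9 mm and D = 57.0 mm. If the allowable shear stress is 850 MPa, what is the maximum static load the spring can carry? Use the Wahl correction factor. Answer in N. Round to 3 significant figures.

2390 N

C = D/d = 57.0/7.9 = 7.2152
K_W = (4C−1)/(4C−4) + 0.615/C = 27.861/24.861 + 0.0852 = 1.2059
τ_max = K·8FD/(πd³) → F_max = τ_allow·πd³/(8DK)
F_max = 850·π·7.9³/(8·57.0·1.2059) = 1.3166e+06/549.89 = 2394.3 N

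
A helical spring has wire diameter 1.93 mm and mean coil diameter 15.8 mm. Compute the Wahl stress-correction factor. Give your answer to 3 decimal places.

C = D/d = 15.8/1.93 = 8.1865
K_W = (4C−1)/(4C−4) + 0.615/C = 31.746/28.746 + 0.0751 = 1.1795

1.179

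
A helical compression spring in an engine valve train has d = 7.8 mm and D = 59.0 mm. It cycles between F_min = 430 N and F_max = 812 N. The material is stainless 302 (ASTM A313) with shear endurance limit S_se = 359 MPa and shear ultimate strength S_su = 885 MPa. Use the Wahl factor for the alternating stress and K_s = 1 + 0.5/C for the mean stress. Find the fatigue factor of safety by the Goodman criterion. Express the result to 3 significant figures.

C = D/d = 59.0/7.8 = 7.5641; K_W = (4C−1)/(4C−4)+0.615/C = 1.1956; K_s = 1+0.5/C = 1.0661
F_a = (F_max−F_min)/2 = 191 N; F_m = (F_max+F_min)/2 = 621 N
τ_a = K_W·8F_aD/(πd³) = 1.1956 × 60.47 = 72.296 MPa
τ_m = K_s·8F_mD/(πd³) = 1.0661 × 196.61 = 209.6 MPa
Goodman: 1/n_f = τ_a/S_se + τ_m/S_su = 72.296/359 + 209.6/885 = 0.20138 + 0.23684 = 0.43822
n_f = 1/0.43822 = 2.282

2.28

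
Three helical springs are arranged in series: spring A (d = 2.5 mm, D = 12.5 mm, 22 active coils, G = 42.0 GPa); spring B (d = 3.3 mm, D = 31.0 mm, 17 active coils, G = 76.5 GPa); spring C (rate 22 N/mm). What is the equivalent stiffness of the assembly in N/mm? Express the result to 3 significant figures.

k_A = Gd⁴/(8D³N_a) = (42.0×10³)(2.5⁴)/(8·12.5³·22) = 4.7727 N/mm
k_B = Gd⁴/(8D³N_a) = (76.5×10³)(3.3⁴)/(8·31.0³·17) = 2.2392 N/mm
Series: 1/k_eq = 1/4.7727 + 1/2.2392 + 1/22 = 0.70157; k_eq = 1.4254 N/mm

1.43 N/mm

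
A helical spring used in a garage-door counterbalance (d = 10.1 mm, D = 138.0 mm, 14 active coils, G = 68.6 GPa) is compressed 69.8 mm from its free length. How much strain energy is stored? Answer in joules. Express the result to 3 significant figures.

5.91 J

k = Gd⁴/(8D³N_a) = (68.6×10³)(10.1⁴)/(8·138.0³·14) = 2.4252 N/mm
U = ½kδ² = 0.5 × 2.4252 × 69.8² = 5907.9 N·mm = 5.9079 J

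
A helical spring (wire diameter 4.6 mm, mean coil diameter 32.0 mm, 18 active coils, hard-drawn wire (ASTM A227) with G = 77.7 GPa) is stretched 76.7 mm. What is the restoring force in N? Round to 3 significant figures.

k = Gd⁴/(8D³N_a) = (77.7×10³)(4.6⁴)/(8·32.0³·18) = 7.3729 N/mm
F = k·δ = 7.3729 × 76.7 = 565.5 N

566 N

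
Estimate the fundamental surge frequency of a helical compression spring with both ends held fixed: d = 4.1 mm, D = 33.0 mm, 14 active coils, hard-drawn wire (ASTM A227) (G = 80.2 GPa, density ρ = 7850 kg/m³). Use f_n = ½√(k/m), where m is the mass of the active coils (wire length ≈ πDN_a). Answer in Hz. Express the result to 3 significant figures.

96.7 Hz

k = Gd⁴/(8D³N_a) = (80.2×10³)(4.1⁴)/(8·33.0³·14) = 5.6305 N/mm = 5630.5 N/m
Wire length L = πDN_a = π·33.0·14 = 1451.4 mm
m = ρ·(πd²/4)·L = 7850 × 13.203×10⁻⁶ m² × 1.4514 m = 0.15042 kg
f_n = ½√(k/m) = 0.5·√(5630.5/0.15042) = 0.5·√(37431) = 96.735 Hz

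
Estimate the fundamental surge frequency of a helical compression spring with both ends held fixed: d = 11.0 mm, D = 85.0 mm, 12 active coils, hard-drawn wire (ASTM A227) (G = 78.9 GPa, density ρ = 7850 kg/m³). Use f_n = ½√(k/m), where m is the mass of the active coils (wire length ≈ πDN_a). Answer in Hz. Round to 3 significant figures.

45.3 Hz

k = Gd⁴/(8D³N_a) = (78.9×10³)(11.0⁴)/(8·85.0³·12) = 19.594 N/mm = 19594 N/m
Wire length L = πDN_a = π·85.0·12 = 3204.4 mm
m = ρ·(πd²/4)·L = 7850 × 95.033×10⁻⁶ m² × 3.2044 m = 2.3905 kg
f_n = ½√(k/m) = 0.5·√(19594/2.3905) = 0.5·√(8196.4) = 45.267 Hz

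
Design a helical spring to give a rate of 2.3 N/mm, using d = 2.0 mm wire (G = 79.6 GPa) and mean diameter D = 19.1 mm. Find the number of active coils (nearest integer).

N_a = Gd⁴/(8D³k) = (79.6×10³ × 2.0⁴)/(8 × 19.1³ × 2.3)
    = 1.2736e+06 / 128209 = 9.934 → 10 coils

10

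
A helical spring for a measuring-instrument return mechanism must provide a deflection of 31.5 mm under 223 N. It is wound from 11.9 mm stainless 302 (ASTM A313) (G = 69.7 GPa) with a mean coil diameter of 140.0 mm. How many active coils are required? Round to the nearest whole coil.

Required rate k = F/δ = 223/31.5 = 7.0794 N/mm
N_a = Gd⁴/(8D³k) = (69.7×10³ × 11.9⁴)/(8 × 140.0³ × 7.0794)
    = 1.39772e+09 / 1.55406e+08 = 8.994 → 9 coils

9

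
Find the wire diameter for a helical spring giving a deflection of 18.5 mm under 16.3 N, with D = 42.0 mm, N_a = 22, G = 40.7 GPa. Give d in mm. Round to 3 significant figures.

Required rate k = F/δ = 16.3/18.5 = 0.88108 N/mm
d = (8D³N_a·k / G)^(1/4) = (8·42.0³·22·0.88108 / (40.7×10³))^0.25
  = (282.28)^0.25 = 4.0989 mm

4.10 mm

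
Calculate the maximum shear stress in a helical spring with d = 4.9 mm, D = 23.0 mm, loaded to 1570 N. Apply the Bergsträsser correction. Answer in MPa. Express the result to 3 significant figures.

Spring index C = D/d = 23.0/4.9 = 4.6939
K_B = (4C+2)/(4C−3) = 20.776/15.776 = 1.3169
τ₀ = 8FD/(πd³) = 8·1570·23.0/(π·4.9³) = 288880/369.61 = 781.59 MPa
τ_max = K·τ₀ = 1.3169 × 781.59 = 1029.3 MPa

1030 MPa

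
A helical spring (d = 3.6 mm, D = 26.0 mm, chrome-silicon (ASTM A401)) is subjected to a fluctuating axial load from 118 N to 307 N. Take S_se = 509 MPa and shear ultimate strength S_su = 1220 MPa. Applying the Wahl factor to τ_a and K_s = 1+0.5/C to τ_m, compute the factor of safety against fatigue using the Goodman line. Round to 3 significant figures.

C = D/d = 26.0/3.6 = 7.2222; K_W = (4C−1)/(4C−4)+0.615/C = 1.2057; K_s = 1+0.5/C = 1.0692
F_a = (F_max−F_min)/2 = 94.5 N; F_m = (F_max+F_min)/2 = 212.5 N
τ_a = K_W·8F_aD/(πd³) = 1.2057 × 134.1 = 161.69 MPa
τ_m = K_s·8F_mD/(πd³) = 1.0692 × 301.55 = 322.43 MPa
Goodman: 1/n_f = τ_a/S_se + τ_m/S_su = 161.69/509 + 322.43/1220 = 0.31765 + 0.26429 = 0.58194
n_f = 1/0.58194 = 1.718

1.72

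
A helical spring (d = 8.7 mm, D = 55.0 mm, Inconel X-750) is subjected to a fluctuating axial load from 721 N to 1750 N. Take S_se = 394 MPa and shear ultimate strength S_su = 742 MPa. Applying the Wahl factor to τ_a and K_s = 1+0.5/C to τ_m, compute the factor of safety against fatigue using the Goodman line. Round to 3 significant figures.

C = D/d = 55.0/8.7 = 6.3218; K_W = (4C−1)/(4C−4)+0.615/C = 1.2382; K_s = 1+0.5/C = 1.0791
F_a = (F_max−F_min)/2 = 514.5 N; F_m = (F_max+F_min)/2 = 1235.5 N
τ_a = K_W·8F_aD/(πd³) = 1.2382 × 109.43 = 135.5 MPa
τ_m = K_s·8F_mD/(πd³) = 1.0791 × 262.78 = 283.56 MPa
Goodman: 1/n_f = τ_a/S_se + τ_m/S_su = 135.5/394 + 283.56/742 = 0.34390 + 0.38216 = 0.72605
n_f = 1/0.72605 = 1.377

1.38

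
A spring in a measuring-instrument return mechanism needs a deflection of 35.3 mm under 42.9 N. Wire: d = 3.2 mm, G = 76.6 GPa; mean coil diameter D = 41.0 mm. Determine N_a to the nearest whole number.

Required rate k = F/δ = 42.9/35.3 = 1.2153 N/mm
N_a = Gd⁴/(8D³k) = (76.6×10³ × 3.2⁴)/(8 × 41.0³ × 1.2153)
    = 8.03209e+06 / 670076 = 11.99 → 12 coils

12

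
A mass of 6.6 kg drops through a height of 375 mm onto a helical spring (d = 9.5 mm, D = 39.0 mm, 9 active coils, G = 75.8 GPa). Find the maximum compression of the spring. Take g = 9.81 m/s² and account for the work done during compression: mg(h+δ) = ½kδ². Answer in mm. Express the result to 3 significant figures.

18.8 mm

k = Gd⁴/(8D³N_a) = (75.8×10³)(9.5⁴)/(8·39.0³·9) = 144.56 N/mm
W = mg = 6.6 × 9.81 = 64.746 N
½kδ² − Wδ − Wh = 0 → δ = (W + √(W² + 2kWh))/k
δ = (64.746 + √(4192 + 7.01959e+06))/144.56 = (64.746 + 2650.2)/144.56 = 18.782 mm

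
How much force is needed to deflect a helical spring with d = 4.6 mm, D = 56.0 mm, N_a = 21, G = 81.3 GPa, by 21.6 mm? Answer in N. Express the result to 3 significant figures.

k = Gd⁴/(8D³N_a) = (81.3×10³)(4.6⁴)/(8·56.0³·21) = 1.2338 N/mm
F = k·δ = 1.2338 × 21.6 = 26.65 N

26.7 N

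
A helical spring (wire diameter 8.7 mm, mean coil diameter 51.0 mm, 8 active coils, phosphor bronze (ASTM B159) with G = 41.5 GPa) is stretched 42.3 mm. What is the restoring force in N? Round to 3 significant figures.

k = Gd⁴/(8D³N_a) = (41.5×10³)(8.7⁴)/(8·51.0³·8) = 28.005 N/mm
F = k·δ = 28.005 × 42.3 = 1184.6 N

1180 N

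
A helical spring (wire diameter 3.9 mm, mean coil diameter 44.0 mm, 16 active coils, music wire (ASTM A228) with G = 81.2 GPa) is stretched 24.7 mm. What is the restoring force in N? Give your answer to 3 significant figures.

42.6 N

k = Gd⁴/(8D³N_a) = (81.2×10³)(3.9⁴)/(8·44.0³·16) = 1.7228 N/mm
F = k·δ = 1.7228 × 24.7 = 42.554 N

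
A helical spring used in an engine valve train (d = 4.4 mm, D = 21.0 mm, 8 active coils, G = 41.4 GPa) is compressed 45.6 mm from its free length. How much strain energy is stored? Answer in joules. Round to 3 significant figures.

27.2 J

k = Gd⁴/(8D³N_a) = (41.4×10³)(4.4⁴)/(8·21.0³·8) = 26.18 N/mm
U = ½kδ² = 0.5 × 26.18 × 45.6² = 27219 N·mm = 27.219 J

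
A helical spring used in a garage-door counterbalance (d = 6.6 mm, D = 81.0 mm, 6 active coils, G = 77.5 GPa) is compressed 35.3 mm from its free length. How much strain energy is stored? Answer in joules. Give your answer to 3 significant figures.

k = Gd⁴/(8D³N_a) = (77.5×10³)(6.6⁴)/(8·81.0³·6) = 5.7648 N/mm
U = ½kδ² = 0.5 × 5.7648 × 35.3² = 3591.7 N·mm = 3.5917 J

3.59 J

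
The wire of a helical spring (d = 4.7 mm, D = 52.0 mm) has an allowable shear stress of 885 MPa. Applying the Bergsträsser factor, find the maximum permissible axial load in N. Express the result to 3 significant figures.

619 N

C = D/d = 52.0/4.7 = 11.0638
K_B = (4C+2)/(4C−3) = 46.255/41.255 = 1.1212
τ_max = K·8FD/(πd³) → F_max = τ_allow·πd³/(8DK)
F_max = 885·π·4.7³/(8·52.0·1.1212) = 2.8866e+05/466.42 = 618.89 N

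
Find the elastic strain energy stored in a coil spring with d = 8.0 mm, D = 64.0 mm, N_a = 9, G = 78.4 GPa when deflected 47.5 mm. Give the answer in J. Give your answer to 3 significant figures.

19.2 J

k = Gd⁴/(8D³N_a) = (78.4×10³)(8.0⁴)/(8·64.0³·9) = 17.014 N/mm
U = ½kδ² = 0.5 × 17.014 × 47.5² = 19194 N·mm = 19.194 J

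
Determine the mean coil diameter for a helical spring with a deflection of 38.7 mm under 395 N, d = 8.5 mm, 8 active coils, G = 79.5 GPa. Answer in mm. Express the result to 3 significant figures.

86.0 mm

Required rate k = F/δ = 395/38.7 = 10.207 N/mm
D = (Gd⁴/(8N_a·k))^(1/3) = (79.5×10³·8.5⁴/(8·8·10.207))^(1/3)
  = (635297)^(1/3) = 85.9658 mm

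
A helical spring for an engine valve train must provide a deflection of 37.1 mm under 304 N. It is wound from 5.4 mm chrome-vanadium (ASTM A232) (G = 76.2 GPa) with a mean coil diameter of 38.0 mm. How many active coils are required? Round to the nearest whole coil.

18

Required rate k = F/δ = 304/37.1 = 8.1941 N/mm
N_a = Gd⁴/(8D³k) = (76.2×10³ × 5.4⁴)/(8 × 38.0³ × 8.1941)
    = 6.47933e+07 / 3.597e+06 = 18.01 → 18 coils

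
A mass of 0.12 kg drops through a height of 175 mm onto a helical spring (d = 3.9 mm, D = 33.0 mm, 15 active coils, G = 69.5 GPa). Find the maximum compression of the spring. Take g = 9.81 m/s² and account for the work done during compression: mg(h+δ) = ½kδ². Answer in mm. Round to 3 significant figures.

k = Gd⁴/(8D³N_a) = (69.5×10³)(3.9⁴)/(8·33.0³·15) = 3.7284 N/mm
W = mg = 0.12 × 9.81 = 1.1772 N
½kδ² − Wδ − Wh = 0 → δ = (W + √(W² + 2kWh))/k
δ = (1.1772 + √(1.3858 + 1536.17))/3.7284 = (1.1772 + 39.212)/3.7284 = 10.833 mm

10.8 mm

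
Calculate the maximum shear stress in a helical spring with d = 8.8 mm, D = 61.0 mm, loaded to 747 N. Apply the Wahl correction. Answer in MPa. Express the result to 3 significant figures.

207 MPa

Spring index C = D/d = 61.0/8.8 = 6.9318
K_W = (4C−1)/(4C−4) + 0.615/C = 26.727/23.727 + 0.0887 = 1.2152
τ₀ = 8FD/(πd³) = 8·747·61.0/(π·8.8³) = 364536/2140.9 = 170.27 MPa
τ_max = K·τ₀ = 1.2152 × 170.27 = 206.91 MPa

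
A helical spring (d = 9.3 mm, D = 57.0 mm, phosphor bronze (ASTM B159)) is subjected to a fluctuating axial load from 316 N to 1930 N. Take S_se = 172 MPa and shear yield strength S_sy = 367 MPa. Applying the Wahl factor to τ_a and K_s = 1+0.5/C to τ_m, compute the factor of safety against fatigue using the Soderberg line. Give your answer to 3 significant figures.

0.605

C = D/d = 57.0/9.3 = 6.1290; K_W = (4C−1)/(4C−4)+0.615/C = 1.2466; K_s = 1+0.5/C = 1.0816
F_a = (F_max−F_min)/2 = 807 N; F_m = (F_max+F_min)/2 = 1123 N
τ_a = K_W·8F_aD/(πd³) = 1.2466 × 145.63 = 181.53 MPa
τ_m = K_s·8F_mD/(πd³) = 1.0816 × 202.65 = 219.18 MPa
Soderberg: 1/n_f = τ_a/S_se + τ_m/S_sy = 181.53/172 + 219.18/367 = 1.05542 + 0.59723 = 1.6527
n_f = 1/1.6527 = 0.6051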